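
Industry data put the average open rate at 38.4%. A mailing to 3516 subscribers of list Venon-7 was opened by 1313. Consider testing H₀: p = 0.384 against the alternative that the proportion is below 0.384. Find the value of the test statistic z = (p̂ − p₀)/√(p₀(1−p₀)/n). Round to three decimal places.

z = -1.288

p̂ = 1313/3516 = 0.37344.
SE = √(p₀(1−p₀)/n) = √(0.23654/3516) = 0.00820.
z = (0.37344 − 0.384)/0.00820 = -0.01056/0.00820 = -1.288.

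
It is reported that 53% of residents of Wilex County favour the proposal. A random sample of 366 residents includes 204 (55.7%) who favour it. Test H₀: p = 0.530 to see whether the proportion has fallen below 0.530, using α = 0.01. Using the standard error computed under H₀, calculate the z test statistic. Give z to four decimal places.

p̂ = 204/366 ≈ 0.557377.
SE = √(p₀(1−p₀)/n) = √(0.2491/366) = 0.026088.
z = (0.557377 − 0.53)/0.026088 = 0.027377/0.026088 = 1.0494.
p-value = P(Z < 1.049) ≈ 0.8530, so at α = 0.01 we fail to reject H₀.

z = 1.0494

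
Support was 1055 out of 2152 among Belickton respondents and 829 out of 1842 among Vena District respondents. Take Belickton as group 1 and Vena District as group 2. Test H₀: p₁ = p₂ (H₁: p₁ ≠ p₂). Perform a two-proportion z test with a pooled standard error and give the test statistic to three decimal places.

z = 2.536

p̂₁ = 1055/2152 = 0.49024, p̂₂ = 829/1842 = 0.45005.
Pooled p̂ = (1055+829)/(2152+1842) = 1884/3994 = 0.47171.
SE = √(p̂(1−p̂)(1/n₁+1/n₂)) = √(0.47171·0.52829·0.00100757) = √(0.000251087) = 0.01585.
z = (0.49024 − 0.45005)/0.01585 = 0.04019/0.01585 = 2.536.
p-value = 2·P(Z > 2.536) ≈ 0.0112.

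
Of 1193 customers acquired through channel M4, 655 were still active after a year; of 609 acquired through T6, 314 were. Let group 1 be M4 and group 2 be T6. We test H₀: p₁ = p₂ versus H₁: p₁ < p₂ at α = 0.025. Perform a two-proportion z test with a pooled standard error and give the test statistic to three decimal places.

z = 1.347

p̂₁ = 655/1193 = 0.54904, p̂₂ = 314/609 = 0.51560.
Pooled p̂ = (655+314)/(1193+609) = 969/1802 = 0.53774.
SE = √(0.248576 × 0.00248026) = 0.02483.
z = (0.54904 − 0.51560)/0.02483 = 0.03344/0.02483 = 1.347.
p-value = P(Z < 1.347) ≈ 0.9109. With α = 0.025, fail to reject H₀.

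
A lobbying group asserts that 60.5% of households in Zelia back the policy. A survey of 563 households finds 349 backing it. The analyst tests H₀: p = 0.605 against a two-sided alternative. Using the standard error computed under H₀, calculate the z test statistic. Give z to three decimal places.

p̂ = 349/563 ≈ 0.61989.
Under H₀, SE = √(0.605·0.395/563) = √(0.000424467) = 0.02060.
z = (0.61989 − 0.605)/0.02060 = 0.01489/0.02060 = 0.723.

z = 0.723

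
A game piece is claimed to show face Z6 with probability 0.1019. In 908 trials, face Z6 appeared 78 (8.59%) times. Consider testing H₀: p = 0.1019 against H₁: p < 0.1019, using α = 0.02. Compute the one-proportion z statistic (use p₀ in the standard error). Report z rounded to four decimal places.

p̂ = 78/908 ≈ 0.0859031.
Standard error under H₀: √(0.1019×0.8981/908) = 0.0100394.
z = (0.0859031 − 0.1019)/0.0100394 = -0.0159969/0.0100394 = -1.5934.
p-value = P(Z < -1.593) ≈ 0.0555. With α = 0.02, fail to reject H₀.

z = -1.5934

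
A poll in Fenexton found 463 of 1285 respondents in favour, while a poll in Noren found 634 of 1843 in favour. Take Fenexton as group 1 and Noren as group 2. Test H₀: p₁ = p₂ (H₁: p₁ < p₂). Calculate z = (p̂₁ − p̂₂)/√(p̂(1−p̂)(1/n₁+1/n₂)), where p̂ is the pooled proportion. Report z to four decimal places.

p̂₁ = 463/1285 ≈ 0.360311, p̂₂ = 634/1843 ≈ 0.344004.
Pooled p̂ = (463+634)/(1285+1843) = 1097/3128 = 0.350703.
SE = √(p̂(1−p̂)(1/n₁+1/n₂)) = √(0.350703·0.649297·0.0013208) = √(0.000300761) = 0.017342.
z = (0.360311 − 0.344004)/0.017342 = 0.016307/0.017342 = 0.9403.

z = 0.9403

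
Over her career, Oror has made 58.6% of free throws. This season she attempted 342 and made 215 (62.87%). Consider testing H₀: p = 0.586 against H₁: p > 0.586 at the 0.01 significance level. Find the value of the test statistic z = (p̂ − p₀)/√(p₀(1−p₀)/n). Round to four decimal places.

z = 1.6015

p̂ = 215/342 = 0.628655.
Under H₀, SE = √(0.586·0.414/342) = √(0.000709368) = 0.026634.
z = (0.628655 − 0.586)/0.026634 = 0.042655/0.026634 = 1.6015.
p-value = P(Z > 1.602) ≈ 0.0546; since p > α = 0.01, fail to reject H₀.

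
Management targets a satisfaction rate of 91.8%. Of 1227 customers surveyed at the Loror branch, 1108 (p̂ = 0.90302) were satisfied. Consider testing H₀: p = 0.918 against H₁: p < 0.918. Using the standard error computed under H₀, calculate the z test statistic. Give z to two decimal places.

z = -1.91

p̂ = 1108/1227 ≈ 0.90302.
SE = √(p₀(1−p₀)/n) = √(0.075276/1227) = 0.00783.
z = (0.90302 − 0.918)/0.00783 = -0.01498/0.00783 = -1.91.
p-value = P(Z < -1.913) ≈ 0.0279.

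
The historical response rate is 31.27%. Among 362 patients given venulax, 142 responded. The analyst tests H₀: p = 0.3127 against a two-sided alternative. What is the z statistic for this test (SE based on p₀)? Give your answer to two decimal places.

z = 3.27

p̂ = 142/362 = 0.39227.
SE = √(p₀(1−p₀)/n) = √(0.21492/362) = 0.02437.
z = (0.39227 − 0.3127)/0.02437 = 0.07957/0.02437 = 3.27.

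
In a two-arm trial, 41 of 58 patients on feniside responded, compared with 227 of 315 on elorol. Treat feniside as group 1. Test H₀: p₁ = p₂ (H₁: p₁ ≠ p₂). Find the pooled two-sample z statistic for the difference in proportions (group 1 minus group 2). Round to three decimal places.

p̂₁ = 41/58 ≈ 0.70690, p̂₂ = 227/315 ≈ 0.72063.
Pooled p̂ = (41+227)/(58+315) = 268/373 = 0.71850.
SE = √(0.202258 × 0.020416) = 0.06426.
z = (0.70690 − 0.72063)/0.06426 = -0.01373/0.06426 = -0.214.

z = -0.214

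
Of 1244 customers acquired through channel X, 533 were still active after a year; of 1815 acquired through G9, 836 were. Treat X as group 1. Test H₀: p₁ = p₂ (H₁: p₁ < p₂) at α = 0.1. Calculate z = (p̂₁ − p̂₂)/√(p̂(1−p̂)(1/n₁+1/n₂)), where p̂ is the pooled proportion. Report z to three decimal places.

z = -1.757

p̂₁ = 533/1244 = 0.42846, p̂₂ = 836/1815 = 0.46061.
Pooled p̂ = (533+836)/(1244+1815) = 1369/3059 = 0.44753.
SE = √(p̂(1−p̂)(1/n₁+1/n₂)) = √(0.44753·0.55247·0.00135482) = √(0.000334976) = 0.01830.
z = (0.42846 − 0.46061)/0.01830 = -0.03215/0.01830 = -1.757.
p-value = P(Z < -1.757) ≈ 0.0395. With α = 0.1, reject H₀.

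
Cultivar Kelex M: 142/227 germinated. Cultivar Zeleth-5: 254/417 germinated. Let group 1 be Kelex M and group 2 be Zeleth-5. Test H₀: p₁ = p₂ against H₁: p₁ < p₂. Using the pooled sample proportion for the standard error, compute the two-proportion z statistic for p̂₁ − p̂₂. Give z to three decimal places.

z = 0.410

p̂₁ = 142/227 = 0.62555, p̂₂ = 254/417 = 0.60911.
Pooled p̂ = (142+254)/(227+417) = 396/644 = 0.61491.
SE = √(p̂(1−p̂)(1/n₁+1/n₂)) = √(0.61491·0.38509·0.00680337) = √(0.00161101) = 0.04014.
z = (0.62555 − 0.60911)/0.04014 = 0.01644/0.04014 = 0.410.
p-value = P(Z < 0.410) ≈ 0.6589.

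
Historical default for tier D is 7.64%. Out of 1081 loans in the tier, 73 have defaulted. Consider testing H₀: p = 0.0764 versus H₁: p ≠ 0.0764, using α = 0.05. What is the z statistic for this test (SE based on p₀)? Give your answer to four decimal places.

p̂ = 73/1081 = 0.067530.
SE = √(p₀(1−p₀)/n) = √(0.070563/1081) = 0.008079.
z = (0.067530 − 0.0764)/0.008079 = -0.008870/0.008079 = -1.0979.
Two-sided p-value ≈ 2·Φ(−1.098) = 0.2723; since p > α = 0.05, fail to reject H₀.

z = -1.0979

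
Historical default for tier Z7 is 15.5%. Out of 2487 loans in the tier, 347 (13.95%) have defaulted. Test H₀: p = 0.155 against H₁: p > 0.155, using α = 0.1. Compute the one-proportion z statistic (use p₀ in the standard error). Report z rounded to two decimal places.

z = -2.13

p̂ = 347/2487 ≈ 0.13953.
Under H₀, SE = √(0.155·0.845/2487) = √(5.26639e-05) = 0.00726.
z = (0.13953 − 0.155)/0.00726 = -0.01547/0.00726 = -2.13.
p-value = P(Z > -2.132) ≈ 0.9835, so at α = 0.1 we fail to reject H₀.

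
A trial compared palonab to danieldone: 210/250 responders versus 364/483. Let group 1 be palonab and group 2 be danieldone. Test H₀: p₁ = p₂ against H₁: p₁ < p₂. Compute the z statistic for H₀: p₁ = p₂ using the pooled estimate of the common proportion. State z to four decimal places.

z = 2.6899

p̂₁ = 210/250 ≈ 0.8400000, p̂₂ = 364/483 ≈ 0.7536232.
Pooled p̂ = (210+364)/(250+483) = 574/733 = 0.7830832.
SE = √(p̂(1−p̂)(1/n₁+1/n₂)) = √(0.7830832·0.2169168·0.00607039) = √(0.00103114) = 0.0321114.
z = (0.8400000 − 0.7536232)/0.0321114 = 0.0863768/0.0321114 = 2.6899.
p-value = P(Z < 2.690) ≈ 0.9964.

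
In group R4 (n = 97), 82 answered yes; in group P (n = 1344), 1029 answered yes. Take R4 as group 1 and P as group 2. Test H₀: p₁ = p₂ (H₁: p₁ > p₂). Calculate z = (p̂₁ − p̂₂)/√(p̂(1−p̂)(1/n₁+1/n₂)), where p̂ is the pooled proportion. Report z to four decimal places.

p̂₁ = 82/97 ≈ 0.845361, p̂₂ = 1029/1344 ≈ 0.765625.
Pooled p̂ = (82+1029)/(97+1344) = 1111/1441 = 0.770992.
SE = √(p̂(1−p̂)(1/n₁+1/n₂)) = √(0.770992·0.229008·0.0110533) = √(0.00195161) = 0.044177.
z = (0.845361 − 0.765625)/0.044177 = 0.079736/0.044177 = 1.8049.
p-value = P(Z > 1.805) ≈ 0.0355.

z = 1.8049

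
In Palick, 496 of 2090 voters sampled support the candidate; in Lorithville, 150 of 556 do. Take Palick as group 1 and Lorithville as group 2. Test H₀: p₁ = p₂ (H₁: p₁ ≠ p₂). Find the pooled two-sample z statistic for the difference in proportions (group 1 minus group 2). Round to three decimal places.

p̂₁ = 496/2090 ≈ 0.237321, p̂₂ = 150/556 ≈ 0.269784.
Pooled p̂ = (496+150)/(2090+556) = 646/2646 = 0.244142.
SE = √(0.184537 × 0.00227703) = 0.020499.
z = (0.237321 − 0.269784)/0.020499 = -0.032463/0.020499 = -1.584.

z = -1.584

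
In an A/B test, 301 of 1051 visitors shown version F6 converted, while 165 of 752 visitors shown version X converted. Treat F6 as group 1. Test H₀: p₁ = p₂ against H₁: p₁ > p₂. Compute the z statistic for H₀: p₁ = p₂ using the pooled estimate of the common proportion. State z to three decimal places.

z = 3.203

p̂₁ = 301/1051 = 0.28639, p̂₂ = 165/752 = 0.21941.
Pooled p̂ = (301+165)/(1051+752) = 466/1803 = 0.25846.
SE = √(p̂(1−p̂)(1/n₁+1/n₂)) = √(0.25846·0.74154·0.00228126) = √(0.000437221) = 0.02091.
z = (0.28639 − 0.21941)/0.02091 = 0.06698/0.02091 = 3.203.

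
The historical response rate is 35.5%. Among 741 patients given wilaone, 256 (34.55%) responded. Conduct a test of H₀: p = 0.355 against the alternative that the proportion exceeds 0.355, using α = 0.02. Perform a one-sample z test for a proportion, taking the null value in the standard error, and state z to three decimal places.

p̂ = 256/741 ≈ 0.34548.
Under H₀, SE = √(0.355·0.645/741) = √(0.000309008) = 0.01758.
z = (0.34548 − 0.355)/0.01758 = -0.00952/0.01758 = -0.542.
p-value = P(Z > -0.542) ≈ 0.7060, so at α = 0.02 we fail to reject H₀.

z = -0.542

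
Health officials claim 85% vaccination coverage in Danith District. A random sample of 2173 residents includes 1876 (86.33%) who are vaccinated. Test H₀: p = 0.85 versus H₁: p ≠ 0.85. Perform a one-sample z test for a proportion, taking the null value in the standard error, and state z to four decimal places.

z = 1.7393

p̂ = 1876/2173 = 0.863323.
Under H₀, SE = √(0.85·0.15/2173) = √(5.86746e-05) = 0.007660.
z = (0.863323 − 0.85)/0.007660 = 0.013323/0.007660 = 1.7393.
p-value = 2·P(Z > 1.739) ≈ 0.0820.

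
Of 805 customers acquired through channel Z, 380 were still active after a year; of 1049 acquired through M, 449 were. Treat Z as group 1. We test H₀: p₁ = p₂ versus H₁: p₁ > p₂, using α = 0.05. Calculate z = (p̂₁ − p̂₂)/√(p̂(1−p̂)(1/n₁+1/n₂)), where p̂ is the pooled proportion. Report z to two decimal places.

z = 1.89

p̂₁ = 380/805 = 0.4720, p̂₂ = 449/1049 = 0.4280.
Pooled p̂ = (380+449)/(805+1049) = 829/1854 = 0.4471.
SE = √(0.247206 × 0.00219552) = 0.0233.
z = (0.4720 − 0.4280)/0.0233 = 0.0440/0.0233 = 1.89.
p-value = P(Z > 1.890) ≈ 0.0294, so at α = 0.05 we reject H₀.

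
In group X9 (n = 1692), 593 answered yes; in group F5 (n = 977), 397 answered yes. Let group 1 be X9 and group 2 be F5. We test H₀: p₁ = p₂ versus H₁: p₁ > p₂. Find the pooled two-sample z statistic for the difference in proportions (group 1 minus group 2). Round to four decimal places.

p̂₁ = 593/1692 ≈ 0.350473, p̂₂ = 397/977 ≈ 0.406346.
Pooled p̂ = (593+397)/(1692+977) = 990/2669 = 0.370925.
SE = √(p̂(1−p̂)(1/n₁+1/n₂)) = √(0.370925·0.629075·0.00161456) = √(0.000376741) = 0.019410.
z = (0.350473 − 0.406346)/0.019410 = -0.055873/0.019410 = -2.8786.

z = -2.8786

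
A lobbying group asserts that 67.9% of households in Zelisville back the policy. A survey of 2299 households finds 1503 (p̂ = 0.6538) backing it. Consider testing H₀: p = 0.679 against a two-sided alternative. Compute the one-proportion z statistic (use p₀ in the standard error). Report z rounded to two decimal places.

z = -2.59

p̂ = 1503/2299 = 0.65376.
Standard error under H₀: √(0.679×0.321/2299) = 0.00974.
z = (0.65376 − 0.679)/0.00974 = -0.02524/0.00974 = -2.59.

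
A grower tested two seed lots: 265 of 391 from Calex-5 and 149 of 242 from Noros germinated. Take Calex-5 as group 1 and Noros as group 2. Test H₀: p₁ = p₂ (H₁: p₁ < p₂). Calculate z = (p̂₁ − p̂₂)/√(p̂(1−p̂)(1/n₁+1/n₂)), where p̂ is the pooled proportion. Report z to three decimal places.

z = 1.595

p̂₁ = 265/391 = 0.67775, p̂₂ = 149/242 = 0.61570.
Pooled p̂ = (265+149)/(391+242) = 414/633 = 0.65403.
SE = √(p̂(1−p̂)(1/n₁+1/n₂)) = √(0.65403·0.34597·0.00668978) = √(0.00151373) = 0.03891.
z = (0.67775 − 0.61570)/0.03891 = 0.06205/0.03891 = 1.595.
p-value = P(Z < 1.595) ≈ 0.9446.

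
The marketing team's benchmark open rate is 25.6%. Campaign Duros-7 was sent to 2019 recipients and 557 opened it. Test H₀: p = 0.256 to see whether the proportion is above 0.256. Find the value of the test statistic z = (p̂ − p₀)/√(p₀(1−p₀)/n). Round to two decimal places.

p̂ = 557/2019 = 0.2759.
Standard error under H₀: √(0.256×0.744/2019) = 0.0097.
z = (0.2759 − 0.256)/0.0097 = 0.0199/0.0097 = 2.05.

z = 2.05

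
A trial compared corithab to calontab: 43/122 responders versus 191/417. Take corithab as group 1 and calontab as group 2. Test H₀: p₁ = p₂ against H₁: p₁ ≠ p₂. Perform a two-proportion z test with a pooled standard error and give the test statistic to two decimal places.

p̂₁ = 43/122 ≈ 0.3525, p̂₂ = 191/417 ≈ 0.4580.
Pooled p̂ = (43+191)/(122+417) = 234/539 = 0.4341.
SE = √(0.245662 × 0.0105948) = 0.0510.
z = (0.3525 − 0.4580)/0.0510 = -0.1055/0.0510 = -2.07.

z = -2.07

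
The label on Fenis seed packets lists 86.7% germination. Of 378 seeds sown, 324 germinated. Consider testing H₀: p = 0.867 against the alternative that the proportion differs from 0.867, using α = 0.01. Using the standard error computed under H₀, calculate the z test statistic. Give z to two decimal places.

p̂ = 324/378 = 0.85714.
Under H₀, SE = √(0.867·0.133/378) = √(0.000305056) = 0.01747.
z = (0.85714 − 0.867)/0.01747 = -0.00986/0.01747 = -0.56.
Two-sided p-value ≈ 2·Φ(−0.564) = 0.5725. With α = 0.01, fail to reject H₀.

z = -0.56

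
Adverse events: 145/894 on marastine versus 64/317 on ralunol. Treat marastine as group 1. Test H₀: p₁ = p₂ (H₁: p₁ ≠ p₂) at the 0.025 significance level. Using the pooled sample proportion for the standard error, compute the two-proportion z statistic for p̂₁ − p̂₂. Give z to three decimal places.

p̂₁ = 145/894 = 0.16219, p̂₂ = 64/317 = 0.20189.
Pooled p̂ = (145+64)/(894+317) = 209/1211 = 0.17258.
SE = √(0.142799 × 0.00427314) = 0.02470.
z = (0.16219 − 0.20189)/0.02470 = -0.03970/0.02470 = -1.607.
p-value = 2·P(Z > 1.607) ≈ 0.1080, so at α = 0.025 we fail to reject H₀.

z = -1.607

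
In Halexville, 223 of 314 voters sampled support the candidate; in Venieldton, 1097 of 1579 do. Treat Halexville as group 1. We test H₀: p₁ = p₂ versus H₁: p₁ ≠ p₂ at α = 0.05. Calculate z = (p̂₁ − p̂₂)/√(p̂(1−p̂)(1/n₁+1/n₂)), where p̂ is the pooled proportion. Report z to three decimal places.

z = 0.544

p̂₁ = 223/314 = 0.71019, p̂₂ = 1097/1579 = 0.69474.
Pooled p̂ = (223+1097)/(314+1579) = 1320/1893 = 0.69731.
SE = √(0.21107 × 0.00381803) = 0.02839.
z = (0.71019 − 0.69474)/0.02839 = 0.01545/0.02839 = 0.544.
p-value = 2·P(Z > 0.544) ≈ 0.5863; since p > α = 0.05, fail to reject H₀.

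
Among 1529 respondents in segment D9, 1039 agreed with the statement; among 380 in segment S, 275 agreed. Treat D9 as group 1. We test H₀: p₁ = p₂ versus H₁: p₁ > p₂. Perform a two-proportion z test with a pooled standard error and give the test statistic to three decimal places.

z = -1.663

p̂₁ = 1039/1529 ≈ 0.67953, p̂₂ = 275/380 ≈ 0.72368.
Pooled p̂ = (1039+275)/(1529+380) = 1314/1909 = 0.68832.
SE = √(0.214536 × 0.0032856) = 0.02655.
z = (0.67953 − 0.72368)/0.02655 = -0.04415/0.02655 = -1.663.
p-value = P(Z > -1.663) ≈ 0.9519.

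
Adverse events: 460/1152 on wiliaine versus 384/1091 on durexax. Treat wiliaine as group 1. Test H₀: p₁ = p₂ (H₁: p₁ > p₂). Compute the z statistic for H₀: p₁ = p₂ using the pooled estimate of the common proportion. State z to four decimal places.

z = 2.3129

p̂₁ = 460/1152 = 0.399306, p̂₂ = 384/1091 = 0.351971.
Pooled p̂ = (460+384)/(1152+1091) = 844/2243 = 0.376282.
SE = √(p̂(1−p̂)(1/n₁+1/n₂)) = √(0.376282·0.623718·0.00178465) = √(0.000418845) = 0.020466.
z = (0.399306 − 0.351971)/0.020466 = 0.047335/0.020466 = 2.3129.
p-value = P(Z > 2.313) ≈ 0.0104.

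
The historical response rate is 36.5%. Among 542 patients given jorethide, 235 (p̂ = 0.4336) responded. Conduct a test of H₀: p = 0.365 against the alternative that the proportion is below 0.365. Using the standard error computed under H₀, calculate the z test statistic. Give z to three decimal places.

z = 3.316

p̂ = 235/542 = 0.43358.
SE = √(p₀(1−p₀)/n) = √(0.23178/542) = 0.02068.
z = (0.43358 − 0.365)/0.02068 = 0.06858/0.02068 = 3.316.
p-value = P(Z < 3.316) ≈ 0.9995.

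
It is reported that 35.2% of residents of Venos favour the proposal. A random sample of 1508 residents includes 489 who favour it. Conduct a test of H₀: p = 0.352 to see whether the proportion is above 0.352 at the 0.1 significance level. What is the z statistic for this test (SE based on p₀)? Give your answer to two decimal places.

z = -2.25

p̂ = 489/1508 ≈ 0.3243.
Standard error under H₀: √(0.352×0.648/1508) = 0.0123.
z = (0.3243 − 0.352)/0.0123 = -0.0277/0.0123 = -2.25.
p-value = P(Z > -2.255) ≈ 0.9879; since p > α = 0.1, fail to reject H₀.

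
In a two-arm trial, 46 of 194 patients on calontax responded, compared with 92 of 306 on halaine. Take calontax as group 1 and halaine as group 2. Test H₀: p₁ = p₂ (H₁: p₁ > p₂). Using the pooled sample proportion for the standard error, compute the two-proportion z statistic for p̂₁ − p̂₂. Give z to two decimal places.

z = -1.55

p̂₁ = 46/194 ≈ 0.2371, p̂₂ = 92/306 ≈ 0.3007.
Pooled p̂ = (46+92)/(194+306) = 138/500 = 0.2760.
SE = √(p̂(1−p̂)(1/n₁+1/n₂)) = √(0.2760·0.7240·0.00842261) = √(0.00168304) = 0.0410.
z = (0.2371 − 0.3007)/0.0410 = -0.0636/0.0410 = -1.55.
p-value = P(Z > -1.549) ≈ 0.9393.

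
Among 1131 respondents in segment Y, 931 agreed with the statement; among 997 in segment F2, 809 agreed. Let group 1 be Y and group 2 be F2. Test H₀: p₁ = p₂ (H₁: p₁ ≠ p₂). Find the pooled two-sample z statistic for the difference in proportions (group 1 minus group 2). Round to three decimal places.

z = 0.699

p̂₁ = 931/1131 ≈ 0.823165, p̂₂ = 809/997 ≈ 0.811434.
Pooled p̂ = (931+809)/(1131+997) = 1740/2128 = 0.817669.
SE = √(0.149086 × 0.00188718) = 0.016774.
z = (0.823165 − 0.811434)/0.016774 = 0.011731/0.016774 = 0.699.
p-value = 2·P(Z > 0.699) ≈ 0.4843.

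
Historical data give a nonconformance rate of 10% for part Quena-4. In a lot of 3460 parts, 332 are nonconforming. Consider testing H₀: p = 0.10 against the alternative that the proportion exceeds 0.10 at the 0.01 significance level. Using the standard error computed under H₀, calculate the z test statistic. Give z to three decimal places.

z = -0.793

p̂ = 332/3460 = 0.095954.
Standard error under H₀: √(0.1×0.9/3460) = 0.005100.
z = (0.095954 − 0.1)/0.005100 = -0.004046/0.005100 = -0.793.
p-value = P(Z > -0.793) ≈ 0.7862, so at α = 0.01 we fail to reject H₀.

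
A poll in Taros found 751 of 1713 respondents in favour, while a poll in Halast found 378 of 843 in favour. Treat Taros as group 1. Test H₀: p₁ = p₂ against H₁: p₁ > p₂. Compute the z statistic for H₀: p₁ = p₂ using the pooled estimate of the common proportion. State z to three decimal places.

p̂₁ = 751/1713 ≈ 0.43841, p̂₂ = 378/843 ≈ 0.44840.
Pooled p̂ = (751+378)/(1713+843) = 1129/2556 = 0.44171.
SE = √(0.246602 × 0.00177001) = 0.02089.
z = (0.43841 − 0.44840)/0.02089 = -0.00999/0.02089 = -0.478.

z = -0.478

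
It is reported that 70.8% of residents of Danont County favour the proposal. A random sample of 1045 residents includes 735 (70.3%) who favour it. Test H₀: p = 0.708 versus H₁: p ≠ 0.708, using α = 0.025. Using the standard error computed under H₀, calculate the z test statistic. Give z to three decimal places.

p̂ = 735/1045 ≈ 0.703349.
Standard error under H₀: √(0.708×0.292/1045) = 0.014065.
z = (0.703349 − 0.708)/0.014065 = -0.004651/0.014065 = -0.331.
Two-sided p-value ≈ 2·Φ(−0.331) = 0.7409, so at α = 0.025 we fail to reject H₀.

z = -0.331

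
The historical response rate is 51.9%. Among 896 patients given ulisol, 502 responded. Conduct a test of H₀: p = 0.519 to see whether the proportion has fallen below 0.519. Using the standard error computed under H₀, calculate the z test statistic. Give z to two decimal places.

z = 2.47

p̂ = 502/896 = 0.5603.
SE = √(p₀(1−p₀)/n) = √(0.24964/896) = 0.0167.
z = (0.5603 − 0.519)/0.0167 = 0.0413/0.0167 = 2.47.
p-value = P(Z < 2.472) ≈ 0.9933.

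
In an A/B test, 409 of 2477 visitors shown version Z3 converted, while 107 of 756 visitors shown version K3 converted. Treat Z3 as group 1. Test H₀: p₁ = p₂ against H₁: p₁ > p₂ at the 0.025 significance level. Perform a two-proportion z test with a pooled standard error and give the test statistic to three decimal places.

z = 1.550

p̂₁ = 409/2477 = 0.16512, p̂₂ = 107/756 = 0.14153.
Pooled p̂ = (409+107)/(2477+756) = 516/3233 = 0.15960.
SE = √(p̂(1−p̂)(1/n₁+1/n₂)) = √(0.15960·0.84040·0.00172647) = √(0.000231572) = 0.01522.
z = (0.16512 − 0.14153)/0.01522 = 0.02359/0.01522 = 1.550.
p-value = P(Z > 1.550) ≈ 0.0606. With α = 0.025, fail to reject H₀.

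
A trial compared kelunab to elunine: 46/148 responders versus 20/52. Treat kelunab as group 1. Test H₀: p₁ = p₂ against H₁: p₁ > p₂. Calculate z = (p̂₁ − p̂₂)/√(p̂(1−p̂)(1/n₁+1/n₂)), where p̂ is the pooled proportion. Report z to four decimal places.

p̂₁ = 46/148 ≈ 0.310811, p̂₂ = 20/52 ≈ 0.384615.
Pooled p̂ = (46+20)/(148+52) = 66/200 = 0.330000.
SE = √(p̂(1−p̂)(1/n₁+1/n₂)) = √(0.330000·0.670000·0.0259875) = √(0.00574584) = 0.075801.
z = (0.310811 − 0.384615)/0.075801 = -0.073804/0.075801 = -0.9737.
p-value = P(Z > -0.974) ≈ 0.8349.

z = -0.9737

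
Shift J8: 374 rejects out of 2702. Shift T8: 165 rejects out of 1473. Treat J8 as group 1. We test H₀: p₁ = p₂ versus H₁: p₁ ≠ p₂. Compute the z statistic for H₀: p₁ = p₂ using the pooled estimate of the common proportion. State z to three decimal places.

z = 2.431

p̂₁ = 374/2702 ≈ 0.13842, p̂₂ = 165/1473 ≈ 0.11202.
Pooled p̂ = (374+165)/(2702+1473) = 539/4175 = 0.12910.
SE = √(p̂(1−p̂)(1/n₁+1/n₂)) = √(0.12910·0.87090·0.00104898) = √(0.000117942) = 0.01086.
z = (0.13842 − 0.11202)/0.01086 = 0.02640/0.01086 = 2.431.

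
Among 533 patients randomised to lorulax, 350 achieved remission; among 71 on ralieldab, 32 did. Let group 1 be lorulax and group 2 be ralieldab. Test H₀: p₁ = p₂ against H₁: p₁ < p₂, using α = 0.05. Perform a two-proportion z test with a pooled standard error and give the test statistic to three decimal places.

z = 3.381

p̂₁ = 350/533 ≈ 0.65666, p̂₂ = 32/71 ≈ 0.45070.
Pooled p̂ = (350+32)/(533+71) = 382/604 = 0.63245.
SE = √(0.232457 × 0.0159607) = 0.06091.
z = (0.65666 − 0.45070)/0.06091 = 0.20596/0.06091 = 3.381.
p-value = P(Z < 3.381) ≈ 0.9996; since p > α = 0.05, fail to reject H₀.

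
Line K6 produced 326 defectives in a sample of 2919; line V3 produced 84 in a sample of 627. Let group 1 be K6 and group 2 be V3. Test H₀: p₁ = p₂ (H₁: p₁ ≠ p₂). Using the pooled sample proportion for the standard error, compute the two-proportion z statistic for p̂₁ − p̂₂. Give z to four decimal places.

p̂₁ = 326/2919 ≈ 0.111682, p̂₂ = 84/627 ≈ 0.133971.
Pooled p̂ = (326+84)/(2919+627) = 410/3546 = 0.115623.
SE = √(0.102255 × 0.00193748) = 0.014075.
z = (0.111682 − 0.133971)/0.014075 = -0.022289/0.014075 = -1.5836.

z = -1.5836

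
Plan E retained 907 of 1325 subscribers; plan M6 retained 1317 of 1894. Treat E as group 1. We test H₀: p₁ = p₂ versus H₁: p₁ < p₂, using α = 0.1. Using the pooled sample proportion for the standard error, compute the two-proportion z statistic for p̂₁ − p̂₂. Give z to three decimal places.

p̂₁ = 907/1325 = 0.68453, p̂₂ = 1317/1894 = 0.69535.
Pooled p̂ = (907+1317)/(1325+1894) = 2224/3219 = 0.69090.
SE = √(p̂(1−p̂)(1/n₁+1/n₂)) = √(0.69090·0.30910·0.0012827) = √(0.000273931) = 0.01655.
z = (0.68453 − 0.69535)/0.01655 = -0.01082/0.01655 = -0.654.
p-value = P(Z < -0.654) ≈ 0.2565. With α = 0.1, fail to reject H₀.

z = -0.654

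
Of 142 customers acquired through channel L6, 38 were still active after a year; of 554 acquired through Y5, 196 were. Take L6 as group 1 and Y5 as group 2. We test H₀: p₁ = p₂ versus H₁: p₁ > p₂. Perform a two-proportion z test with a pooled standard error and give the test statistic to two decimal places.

p̂₁ = 38/142 = 0.2676, p̂₂ = 196/554 = 0.3538.
Pooled p̂ = (38+196)/(142+554) = 234/696 = 0.3362.
SE = √(p̂(1−p̂)(1/n₁+1/n₂)) = √(0.3362·0.6638·0.00884731) = √(0.00197447) = 0.0444.
z = (0.2676 − 0.3538)/0.0444 = -0.0862/0.0444 = -1.94.

z = -1.94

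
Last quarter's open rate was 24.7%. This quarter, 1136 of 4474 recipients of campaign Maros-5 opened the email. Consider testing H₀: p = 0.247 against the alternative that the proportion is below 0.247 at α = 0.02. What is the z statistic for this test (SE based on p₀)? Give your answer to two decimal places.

z = 1.07

p̂ = 1136/4474 = 0.25391.
Standard error under H₀: √(0.247×0.753/4474) = 0.00645.
z = (0.25391 − 0.247)/0.00645 = 0.00691/0.00645 = 1.07.
p-value = P(Z < 1.072) ≈ 0.8581. With α = 0.02, fail to reject H₀.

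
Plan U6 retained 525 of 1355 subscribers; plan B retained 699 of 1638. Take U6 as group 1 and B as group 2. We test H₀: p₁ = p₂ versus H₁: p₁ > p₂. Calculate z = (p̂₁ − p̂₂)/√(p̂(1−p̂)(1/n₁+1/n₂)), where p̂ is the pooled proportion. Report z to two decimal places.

p̂₁ = 525/1355 = 0.38745, p̂₂ = 699/1638 = 0.42674.
Pooled p̂ = (525+699)/(1355+1638) = 1224/2993 = 0.40895.
SE = √(0.241711 × 0.00134851) = 0.01805.
z = (0.38745 − 0.42674)/0.01805 = -0.03929/0.01805 = -2.18.

z = -2.18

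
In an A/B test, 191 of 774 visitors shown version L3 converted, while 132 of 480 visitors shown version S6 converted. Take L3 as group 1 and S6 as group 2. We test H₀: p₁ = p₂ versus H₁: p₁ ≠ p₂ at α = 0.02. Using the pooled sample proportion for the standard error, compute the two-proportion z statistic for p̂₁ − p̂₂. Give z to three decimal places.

z = -1.111

p̂₁ = 191/774 = 0.24677, p̂₂ = 132/480 = 0.27500.
Pooled p̂ = (191+132)/(774+480) = 323/1254 = 0.25758.
SE = √(p̂(1−p̂)(1/n₁+1/n₂)) = √(0.25758·0.74242·0.00337532) = √(0.000645465) = 0.02541.
z = (0.24677 − 0.27500)/0.02541 = -0.02823/0.02541 = -1.111.
p-value = 2·P(Z > 1.111) ≈ 0.2665. With α = 0.02, fail to reject H₀.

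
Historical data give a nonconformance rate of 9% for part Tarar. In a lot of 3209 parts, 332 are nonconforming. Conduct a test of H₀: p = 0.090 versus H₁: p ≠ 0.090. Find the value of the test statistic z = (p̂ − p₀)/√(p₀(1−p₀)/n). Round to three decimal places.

z = 2.664

p̂ = 332/3209 ≈ 0.103459.
SE = √(p₀(1−p₀)/n) = √(0.0819/3209) = 0.005052.
z = (0.103459 − 0.09)/0.005052 = 0.013459/0.005052 = 2.664.
p-value = 2·P(Z > 2.664) ≈ 0.0077.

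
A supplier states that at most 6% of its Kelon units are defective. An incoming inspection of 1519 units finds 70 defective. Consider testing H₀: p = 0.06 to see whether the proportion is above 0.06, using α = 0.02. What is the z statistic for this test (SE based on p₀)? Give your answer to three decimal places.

z = -2.284

p̂ = 70/1519 = 0.046083.
Standard error under H₀: √(0.06×0.94/1519) = 0.006093.
z = (0.046083 − 0.06)/0.006093 = -0.013917/0.006093 = -2.284.
p-value = P(Z > -2.284) ≈ 0.9888, so at α = 0.02 we fail to reject H₀.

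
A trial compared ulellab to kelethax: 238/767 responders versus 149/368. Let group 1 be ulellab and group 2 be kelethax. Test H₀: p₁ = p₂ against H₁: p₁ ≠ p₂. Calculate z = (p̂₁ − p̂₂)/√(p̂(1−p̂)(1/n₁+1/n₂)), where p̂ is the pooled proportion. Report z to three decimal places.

p̂₁ = 238/767 = 0.31030, p̂₂ = 149/368 = 0.40489.
Pooled p̂ = (238+149)/(767+368) = 387/1135 = 0.34097.
SE = √(p̂(1−p̂)(1/n₁+1/n₂)) = √(0.34097·0.65903·0.00402117) = √(0.000903594) = 0.03006.
z = (0.31030 − 0.40489)/0.03006 = -0.09459/0.03006 = -3.147.
Two-sided p-value ≈ 2·Φ(−3.147) = 0.0017.

z = -3.147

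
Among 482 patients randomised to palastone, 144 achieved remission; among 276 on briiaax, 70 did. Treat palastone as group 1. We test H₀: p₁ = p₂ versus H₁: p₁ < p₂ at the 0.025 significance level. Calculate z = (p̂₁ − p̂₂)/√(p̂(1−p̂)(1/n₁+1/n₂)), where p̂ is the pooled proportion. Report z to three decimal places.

z = 1.328

p̂₁ = 144/482 ≈ 0.29876, p̂₂ = 70/276 ≈ 0.25362.
Pooled p̂ = (144+70)/(482+276) = 214/758 = 0.28232.
SE = √(0.202616 × 0.00569788) = 0.03398.
z = (0.29876 − 0.25362)/0.03398 = 0.04514/0.03398 = 1.328.
p-value = P(Z < 1.328) ≈ 0.9080; since p > α = 0.025, fail to reject H₀.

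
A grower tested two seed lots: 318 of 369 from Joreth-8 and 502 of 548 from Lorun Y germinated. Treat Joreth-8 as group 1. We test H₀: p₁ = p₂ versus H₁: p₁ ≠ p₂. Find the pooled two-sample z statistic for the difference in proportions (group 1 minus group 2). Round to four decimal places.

p̂₁ = 318/369 = 0.861789, p̂₂ = 502/548 = 0.916058.
Pooled p̂ = (318+502)/(369+548) = 820/917 = 0.894220.
SE = √(p̂(1−p̂)(1/n₁+1/n₂)) = √(0.894220·0.105780·0.00453484) = √(0.000428953) = 0.020711.
z = (0.861789 − 0.916058)/0.020711 = -0.054269/0.020711 = -2.6203.

z = -2.6203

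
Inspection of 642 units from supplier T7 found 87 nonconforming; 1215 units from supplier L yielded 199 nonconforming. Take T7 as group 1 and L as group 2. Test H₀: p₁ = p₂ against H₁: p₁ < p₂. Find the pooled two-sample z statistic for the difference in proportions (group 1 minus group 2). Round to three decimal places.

z = -1.605

p̂₁ = 87/642 = 0.135514, p̂₂ = 199/1215 = 0.163786.
Pooled p̂ = (87+199)/(642+1215) = 286/1857 = 0.154012.
SE = √(p̂(1−p̂)(1/n₁+1/n₂)) = √(0.154012·0.845988·0.00238068) = √(0.000310184) = 0.017612.
z = (0.135514 − 0.163786)/0.017612 = -0.028272/0.017612 = -1.605.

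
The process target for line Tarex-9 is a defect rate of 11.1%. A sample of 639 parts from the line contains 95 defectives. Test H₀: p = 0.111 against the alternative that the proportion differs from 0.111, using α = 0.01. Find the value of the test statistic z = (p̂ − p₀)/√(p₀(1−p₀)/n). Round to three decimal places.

z = 3.031

p̂ = 95/639 ≈ 0.14867.
Standard error under H₀: √(0.111×0.889/639) = 0.01243.
z = (0.14867 − 0.111)/0.01243 = 0.03767/0.01243 = 3.031.
p-value = 2·P(Z > 3.031) ≈ 0.0024; since p < α = 0.01, reject H₀.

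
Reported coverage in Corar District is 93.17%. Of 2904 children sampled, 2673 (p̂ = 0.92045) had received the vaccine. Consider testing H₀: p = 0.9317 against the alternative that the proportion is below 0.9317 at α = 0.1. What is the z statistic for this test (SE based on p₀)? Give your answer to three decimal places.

z = -2.402

p̂ = 2673/2904 = 0.920455.
SE = √(p₀(1−p₀)/n) = √(0.063635/2904) = 0.004681.
z = (0.920455 − 0.9317)/0.004681 = -0.011245/0.004681 = -2.402.
p-value = P(Z < -2.402) ≈ 0.0081. With α = 0.1, reject H₀.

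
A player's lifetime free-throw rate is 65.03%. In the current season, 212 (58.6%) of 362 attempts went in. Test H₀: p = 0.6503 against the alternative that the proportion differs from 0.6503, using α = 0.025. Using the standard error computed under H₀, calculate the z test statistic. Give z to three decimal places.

z = -2.580

p̂ = 212/362 ≈ 0.58564.
Standard error under H₀: √(0.6503×0.3497/362) = 0.02506.
z = (0.58564 − 0.6503)/0.02506 = -0.06466/0.02506 = -2.580.
Two-sided p-value ≈ 2·Φ(−2.580) = 0.0099. With α = 0.025, reject H₀.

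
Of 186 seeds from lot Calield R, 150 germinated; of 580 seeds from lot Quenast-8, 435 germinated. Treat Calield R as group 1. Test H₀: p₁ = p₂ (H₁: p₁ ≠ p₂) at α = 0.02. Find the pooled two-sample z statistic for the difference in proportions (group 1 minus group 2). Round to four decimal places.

z = 1.5770

p̂₁ = 150/186 = 0.806452, p̂₂ = 435/580 = 0.750000.
Pooled p̂ = (150+435)/(186+580) = 585/766 = 0.763708.
SE = √(0.180458 × 0.00710048) = 0.035796.
z = (0.806452 − 0.750000)/0.035796 = 0.056452/0.035796 = 1.5770.
Two-sided p-value ≈ 2·Φ(−1.577) = 0.1148; since p > α = 0.02, fail to reject H₀.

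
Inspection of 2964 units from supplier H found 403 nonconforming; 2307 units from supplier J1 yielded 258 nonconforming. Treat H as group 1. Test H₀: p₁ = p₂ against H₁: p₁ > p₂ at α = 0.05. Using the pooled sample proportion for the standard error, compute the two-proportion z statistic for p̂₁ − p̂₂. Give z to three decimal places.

p̂₁ = 403/2964 ≈ 0.135965, p̂₂ = 258/2307 ≈ 0.111834.
Pooled p̂ = (403+258)/(2964+2307) = 661/5271 = 0.125403.
SE = √(p̂(1−p̂)(1/n₁+1/n₂)) = √(0.125403·0.874597·0.000770845) = √(8.45442e-05) = 0.009195.
z = (0.135965 − 0.111834)/0.009195 = 0.024131/0.009195 = 2.624.
p-value = P(Z > 2.624) ≈ 0.0043. With α = 0.05, reject H₀.

z = 2.624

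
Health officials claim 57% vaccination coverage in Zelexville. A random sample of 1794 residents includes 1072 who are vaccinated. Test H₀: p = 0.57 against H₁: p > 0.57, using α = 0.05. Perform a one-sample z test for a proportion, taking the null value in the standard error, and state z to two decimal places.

z = 2.36

p̂ = 1072/1794 ≈ 0.59755.
SE = √(p₀(1−p₀)/n) = √(0.2451/1794) = 0.01169.
z = (0.59755 − 0.57)/0.01169 = 0.02755/0.01169 = 2.36.
p-value = P(Z > 2.357) ≈ 0.0092, so at α = 0.05 we reject H₀.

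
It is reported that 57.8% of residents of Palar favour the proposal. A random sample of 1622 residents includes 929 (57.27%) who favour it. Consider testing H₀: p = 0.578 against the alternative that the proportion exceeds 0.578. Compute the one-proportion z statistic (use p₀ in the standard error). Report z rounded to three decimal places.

z = -0.428

p̂ = 929/1622 = 0.57275.
Standard error under H₀: √(0.578×0.422/1622) = 0.01226.
z = (0.57275 − 0.578)/0.01226 = -0.00525/0.01226 = -0.428.
p-value = P(Z > -0.428) ≈ 0.6657.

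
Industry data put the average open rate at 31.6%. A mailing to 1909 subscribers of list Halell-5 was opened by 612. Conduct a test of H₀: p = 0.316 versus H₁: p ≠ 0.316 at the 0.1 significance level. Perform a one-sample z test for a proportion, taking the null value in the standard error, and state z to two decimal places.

p̂ = 612/1909 ≈ 0.3206.
Under H₀, SE = √(0.316·0.684/1909) = √(0.000113224) = 0.0106.
z = (0.3206 − 0.316)/0.0106 = 0.0046/0.0106 = 0.43.
p-value = 2·P(Z > 0.431) ≈ 0.6664, so at α = 0.1 we fail to reject H₀.

z = 0.43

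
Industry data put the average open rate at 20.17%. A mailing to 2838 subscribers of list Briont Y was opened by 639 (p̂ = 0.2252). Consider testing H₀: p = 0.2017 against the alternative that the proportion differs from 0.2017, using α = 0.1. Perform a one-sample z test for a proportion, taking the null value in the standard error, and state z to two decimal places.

z = 3.11

p̂ = 639/2838 ≈ 0.225159.
SE = √(p₀(1−p₀)/n) = √(0.16102/2838) = 0.007532.
z = (0.225159 − 0.2017)/0.007532 = 0.023459/0.007532 = 3.11.
p-value = 2·P(Z > 3.114) ≈ 0.0018. With α = 0.1, reject H₀.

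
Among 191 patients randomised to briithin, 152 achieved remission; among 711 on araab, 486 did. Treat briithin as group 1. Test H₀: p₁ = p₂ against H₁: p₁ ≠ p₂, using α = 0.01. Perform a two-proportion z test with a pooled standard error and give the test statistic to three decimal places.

p̂₁ = 152/191 = 0.79581, p̂₂ = 486/711 = 0.68354.
Pooled p̂ = (152+486)/(191+711) = 638/902 = 0.70732.
SE = √(p̂(1−p̂)(1/n₁+1/n₂)) = √(0.70732·0.29268·0.00664207) = √(0.00137504) = 0.03708.
z = (0.79581 − 0.68354)/0.03708 = 0.11227/0.03708 = 3.028.
Two-sided p-value ≈ 2·Φ(−3.028) = 0.0025. With α = 0.01, reject H₀.

z = 3.028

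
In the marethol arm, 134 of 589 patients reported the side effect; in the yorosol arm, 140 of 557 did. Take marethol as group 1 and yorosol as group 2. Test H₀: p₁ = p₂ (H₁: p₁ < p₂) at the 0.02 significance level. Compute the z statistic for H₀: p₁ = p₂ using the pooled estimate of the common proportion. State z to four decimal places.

p̂₁ = 134/589 ≈ 0.227504, p̂₂ = 140/557 ≈ 0.251346.
Pooled p̂ = (134+140)/(589+557) = 274/1146 = 0.239092.
SE = √(p̂(1−p̂)(1/n₁+1/n₂)) = √(0.239092·0.760908·0.00349313) = √(0.000635495) = 0.025209.
z = (0.227504 − 0.251346)/0.025209 = -0.023842/0.025209 = -0.9458.
p-value = P(Z < -0.946) ≈ 0.1721, so at α = 0.02 we fail to reject H₀.

z = -0.9458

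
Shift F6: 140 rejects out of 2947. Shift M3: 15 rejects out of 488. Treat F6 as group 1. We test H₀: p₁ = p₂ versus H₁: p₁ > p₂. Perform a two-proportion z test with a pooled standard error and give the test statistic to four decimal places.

p̂₁ = 140/2947 ≈ 0.0475059, p̂₂ = 15/488 ≈ 0.0307377.
Pooled p̂ = (140+15)/(2947+488) = 155/3435 = 0.0451237.
SE = √(0.0430876 × 0.00238851) = 0.0101447.
z = (0.0475059 − 0.0307377)/0.0101447 = 0.0167682/0.0101447 = 1.6529.

z = 1.6529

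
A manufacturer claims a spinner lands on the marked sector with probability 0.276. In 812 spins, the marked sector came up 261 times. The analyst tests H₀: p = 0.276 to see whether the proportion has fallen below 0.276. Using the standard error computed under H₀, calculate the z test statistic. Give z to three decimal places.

z = 2.896

p̂ = 261/812 ≈ 0.321429.
Standard error under H₀: √(0.276×0.724/812) = 0.015687.
z = (0.321429 − 0.276)/0.015687 = 0.045429/0.015687 = 2.896.
p-value = P(Z < 2.896) ≈ 0.9981.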